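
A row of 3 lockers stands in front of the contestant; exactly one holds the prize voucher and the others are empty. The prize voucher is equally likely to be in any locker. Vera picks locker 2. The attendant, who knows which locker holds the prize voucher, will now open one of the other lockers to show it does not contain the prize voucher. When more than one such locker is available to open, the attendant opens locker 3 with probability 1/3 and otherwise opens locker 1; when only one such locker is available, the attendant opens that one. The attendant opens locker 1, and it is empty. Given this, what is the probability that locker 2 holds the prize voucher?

Apply Bayes' rule, conditioning on where the prize voucher actually is.
If it is in locker 1 (prior 1/3): the attendant opened locker 1, so this case is ruled out; weight (1/3)·0 = 0.
If it is in locker 2 (prior 1/3): locker 3 is available but not opened, probability 2/3; weight (1/3)·(2/3) = 2/9.
If it is in locker 3 (prior 1/3): only locker 1 is available, probability 1; weight (1/3)·1 = 1/3.
The weights sum to 5/9.
So P(the prize voucher in locker 2 | the attendant opened locker 1) = (2/9) / (5/9) = 2/5.

2/5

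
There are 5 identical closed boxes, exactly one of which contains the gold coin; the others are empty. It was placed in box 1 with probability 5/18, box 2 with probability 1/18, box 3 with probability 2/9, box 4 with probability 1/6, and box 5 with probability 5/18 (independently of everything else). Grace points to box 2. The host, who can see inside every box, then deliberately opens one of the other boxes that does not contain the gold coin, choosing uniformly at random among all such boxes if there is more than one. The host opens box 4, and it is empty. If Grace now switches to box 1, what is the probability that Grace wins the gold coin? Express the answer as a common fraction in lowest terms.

20/59

Consider each possible location of the gold coin in turn.
If it is in either of boxes 1 and 5 (prior 5/18 each): the host has 3 equally likely choices, so probability 1/3; weight (5/18)·(1/3) = 5/54 each.
If it is in box 2 (prior 1/18): the host has 4 equally likely choices, so probability 1/4; weight (1/18)·(1/4) = 1/72.
If it is in box 3 (prior 2/9): the host has 3 equally likely choices, so probability 1/3; weight (2/9)·(1/3) = 2/27.
If it is in box 4 (prior 1/6): the host opened box 4, so this case is ruled out; weight (1/6)·0 = 0.
The weights sum to 59/216.
So P(the gold coin in box 1 | the host opened box 4) = (5/54) / (59/216) = 20/59.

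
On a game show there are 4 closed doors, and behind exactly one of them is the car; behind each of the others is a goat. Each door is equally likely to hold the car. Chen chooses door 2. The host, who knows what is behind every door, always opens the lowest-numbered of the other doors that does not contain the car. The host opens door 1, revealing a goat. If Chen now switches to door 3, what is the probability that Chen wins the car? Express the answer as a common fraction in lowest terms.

Condition on the true location of the car.
If it is behind door 1 (prior 1/4): the host opened door 1, so this case is ruled out; weight (1/4)·0 = 0.
If it is behind any of doors 2, 3, and 4 (prior 1/4 each): door 1 is the lowest-numbered option available, probability 1; weight (1/4)·1 = 1/4 each.
The weights sum to 3/4.
So P(the car behind door 3 | the host opened door 1) = (1/4) / (3/4) = 1/3.

1/3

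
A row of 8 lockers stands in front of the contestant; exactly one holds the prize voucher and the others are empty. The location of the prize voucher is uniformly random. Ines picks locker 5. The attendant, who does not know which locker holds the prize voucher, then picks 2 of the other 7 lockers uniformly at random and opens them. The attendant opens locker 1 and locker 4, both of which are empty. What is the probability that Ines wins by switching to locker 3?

Condition on the true location of the prize voucher.
If it is in either of lockers 1 and 4 (prior 1/8 each): that locker was opened and seen not to hold the prize — ruled out; weight (1/8)·0 = 0 each.
If it is in any of lockers 2, 3, 5, 6, 7, and 8 (prior 1/8 each): the attendant picks exactly this set with probability 1/21 regardless, and none is the prize; weight (1/8)·(1/21) = 1/168 each.
The weights sum to 1/28.
So P(the prize voucher in locker 3 | the attendant opened locker 1 and locker 4) = (1/168) / (1/28) = 1/6.

1/6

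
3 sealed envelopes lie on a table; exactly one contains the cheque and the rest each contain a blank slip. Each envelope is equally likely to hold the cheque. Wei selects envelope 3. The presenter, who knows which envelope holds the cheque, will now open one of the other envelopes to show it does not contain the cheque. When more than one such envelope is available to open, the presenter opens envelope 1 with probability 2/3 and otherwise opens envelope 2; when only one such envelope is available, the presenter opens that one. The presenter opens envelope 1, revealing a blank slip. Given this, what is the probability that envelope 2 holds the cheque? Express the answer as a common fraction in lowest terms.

3/5

Condition on the true location of the cheque.
If it is in envelope 1 (prior 1/3): the presenter opened envelope 1, so this case is ruled out; weight (1/3)·0 = 0.
If it is in envelope 2 (prior 1/3): only envelope 1 is available, probability 1; weight (1/3)·1 = 1/3.
If it is in envelope 3 (prior 1/3): envelope 1 is available, opened with probability 2/3; weight (1/3)·(2/3) = 2/9.
The weights sum to 5/9.
So P(the cheque in envelope 2 | the presenter opened envelope 1) = (1/3) / (5/9) = 3/5.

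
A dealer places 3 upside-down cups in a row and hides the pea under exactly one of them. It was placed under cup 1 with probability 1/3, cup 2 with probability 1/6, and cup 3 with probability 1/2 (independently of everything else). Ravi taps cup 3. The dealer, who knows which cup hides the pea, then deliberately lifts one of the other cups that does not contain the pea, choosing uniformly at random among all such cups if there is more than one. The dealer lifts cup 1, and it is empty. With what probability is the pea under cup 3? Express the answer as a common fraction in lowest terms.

Consider each possible location of the pea in turn.
If it is under cup 1 (prior 1/3): the dealer opened cup 1, so this case is ruled out; weight (1/3)·0 = 0.
If it is under cup 2 (prior 1/6): the dealer has no choice, probability 1; weight (1/6)·1 = 1/6.
If it is under cup 3 (prior 1/2): the dealer has 2 equally likely choices, so probability 1/2; weight (1/2)·(1/2) = 1/4.
The weights sum to 5/12.
So P(the pea under cup 3 | the dealer opened cup 1) = (1/4) / (5/12) = 3/5.

3/5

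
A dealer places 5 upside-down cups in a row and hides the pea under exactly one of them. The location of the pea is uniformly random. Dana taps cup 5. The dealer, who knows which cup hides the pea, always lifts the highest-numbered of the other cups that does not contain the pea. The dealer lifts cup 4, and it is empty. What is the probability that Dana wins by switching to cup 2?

1/4

Condition on the true location of the pea.
If it is under any of cups 1, 2, 3, and 5 (prior 1/5 each): cup 4 is the highest-numbered option available, probability 1; weight (1/5)·1 = 1/5 each.
If it is under cup 4 (prior 1/5): the dealer opened cup 4, so this case is ruled out; weight (1/5)·0 = 0.
The weights sum to 4/5.
So P(the pea under cup 2 | the dealer opened cup 4) = (1/5) / (4/5) = 1/4.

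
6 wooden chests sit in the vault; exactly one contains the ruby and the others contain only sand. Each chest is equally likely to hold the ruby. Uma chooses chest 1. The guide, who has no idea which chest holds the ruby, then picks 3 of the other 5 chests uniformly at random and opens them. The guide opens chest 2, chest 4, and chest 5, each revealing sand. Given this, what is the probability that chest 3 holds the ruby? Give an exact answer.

1/3

Condition on the true location of the ruby.
If it is in any of chests 1, 3, and 6 (prior 1/6 each): the guide picks exactly this set with probability 1/10 regardless, and none is the prize; weight (1/6)·(1/10) = 1/60 each.
If it is in any of chests 2, 4, and 5 (prior 1/6 each): that chest was opened and seen not to hold the prize — ruled out; weight (1/6)·0 = 0 each.
The weights sum to 1/20.
So P(the ruby in chest 3 | the guide opened chest 2, chest 4, and chest 5) = (1/60) / (1/20) = 1/3.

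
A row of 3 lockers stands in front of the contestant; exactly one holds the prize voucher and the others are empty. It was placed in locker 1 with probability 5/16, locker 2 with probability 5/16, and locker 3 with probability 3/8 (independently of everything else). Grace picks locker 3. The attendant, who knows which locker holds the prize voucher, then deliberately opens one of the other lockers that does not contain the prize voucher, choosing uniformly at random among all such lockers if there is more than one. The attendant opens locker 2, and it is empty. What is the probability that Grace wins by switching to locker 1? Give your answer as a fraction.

Consider each possible location of the prize voucher in turn.
If it is in locker 1 (prior 5/16): the attendant has no choice, probability 1; weight (5/16)·1 = 5/16.
If it is in locker 2 (prior 5/16): the attendant opened locker 2, so this case is ruled out; weight (5/16)·0 = 0.
If it is in locker 3 (prior 3/8): the attendant has 2 equally likely choices, so probability 1/2; weight (3/8)·(1/2) = 3/16.
The weights sum to 1/2.
So P(the prize voucher in locker 1 | the attendant opened locker 2) = (5/16) / (1/2) = 5/8.

5/8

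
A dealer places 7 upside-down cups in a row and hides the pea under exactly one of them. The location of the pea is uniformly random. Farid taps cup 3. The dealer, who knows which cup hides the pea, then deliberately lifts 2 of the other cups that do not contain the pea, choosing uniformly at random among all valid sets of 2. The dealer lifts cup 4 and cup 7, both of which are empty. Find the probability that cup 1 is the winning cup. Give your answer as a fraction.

Apply Bayes' rule, conditioning on where the pea actually is.
If it is under any of cups 1, 2, 5, and 6 (prior 1/7 each): the dealer has 10 equally likely choices, so probability 1/10; weight (1/7)·(1/10) = 1/70 each.
If it is under cup 3 (prior 1/7): the dealer has 15 equally likely choices, so probability 1/15; weight (1/7)·(1/15) = 1/105.
If it is under either of cups 4 and 7 (prior 1/7 each): that cup was opened and seen not to hold the prize — ruled out; weight (1/7)·0 = 0 each.
The weights sum to 1/15.
So P(the pea under cup 1 | the dealer opened cup 4 and cup 7) = (1/70) / (1/15) = 3/14.

3/14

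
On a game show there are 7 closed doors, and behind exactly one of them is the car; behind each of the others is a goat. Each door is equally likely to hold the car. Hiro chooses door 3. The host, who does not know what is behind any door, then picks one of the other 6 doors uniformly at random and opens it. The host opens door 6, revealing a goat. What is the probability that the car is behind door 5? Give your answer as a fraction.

1/6

Condition on the true location of the car.
If it is behind any of doors 1, 2, 3, 4, 5, and 7 (prior 1/7 each): the host picks door 6 with probability 1/6 regardless, and it is not the prize; weight (1/7)·(1/6) = 1/42 each.
If it is behind door 6 (prior 1/7): the host opened door 6, so this case is ruled out; weight (1/7)·0 = 0.
The weights sum to 1/7.
So P(the car behind door 5 | the host opened door 6) = (1/42) / (1/7) = 1/6.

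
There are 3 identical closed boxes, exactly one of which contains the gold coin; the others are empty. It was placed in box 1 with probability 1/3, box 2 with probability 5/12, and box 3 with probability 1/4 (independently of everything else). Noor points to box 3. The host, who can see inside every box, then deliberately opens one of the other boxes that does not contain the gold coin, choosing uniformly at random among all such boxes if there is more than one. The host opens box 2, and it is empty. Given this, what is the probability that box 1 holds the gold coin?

8/11

Consider each possible location of the gold coin in turn.
If it is in box 1 (prior 1/3): the host has no choice, probability 1; weight (1/3)·1 = 1/3.
If it is in box 2 (prior 5/12): the host opened box 2, so this case is ruled out; weight (5/12)·0 = 0.
If it is in box 3 (prior 1/4): the host has 2 equally likely choices, so probability 1/2; weight (1/4)·(1/2) = 1/8.
The weights sum to 11/24.
So P(the gold coin in box 1 | the host opened box 2) = (1/3) / (11/24) = 8/11.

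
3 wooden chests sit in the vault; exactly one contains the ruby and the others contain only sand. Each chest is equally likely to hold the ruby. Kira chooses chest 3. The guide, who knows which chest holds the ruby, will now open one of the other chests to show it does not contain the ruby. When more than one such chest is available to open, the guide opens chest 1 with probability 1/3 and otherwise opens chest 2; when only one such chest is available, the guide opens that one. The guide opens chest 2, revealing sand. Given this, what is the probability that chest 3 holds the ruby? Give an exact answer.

2/5

Consider each possible location of the ruby in turn.
If it is in chest 1 (prior 1/3): only chest 2 is available, probability 1; weight (1/3)·1 = 1/3.
If it is in chest 2 (prior 1/3): the guide opened chest 2, so this case is ruled out; weight (1/3)·0 = 0.
If it is in chest 3 (prior 1/3): chest 1 is available but not opened, probability 2/3; weight (1/3)·(2/3) = 2/9.
The weights sum to 5/9.
So P(the ruby in chest 3 | the guide opened chest 2) = (2/9) / (5/9) = 2/5.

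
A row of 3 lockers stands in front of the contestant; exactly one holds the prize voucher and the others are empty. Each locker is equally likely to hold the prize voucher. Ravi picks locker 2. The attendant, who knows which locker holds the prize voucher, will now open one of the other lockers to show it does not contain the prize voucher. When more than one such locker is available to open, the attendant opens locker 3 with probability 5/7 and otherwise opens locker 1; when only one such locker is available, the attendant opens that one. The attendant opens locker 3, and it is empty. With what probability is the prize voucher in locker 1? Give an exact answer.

Condition on the true location of the prize voucher.
If it is in locker 1 (prior 1/3): only locker 3 is available, probability 1; weight (1/3)·1 = 1/3.
If it is in locker 2 (prior 1/3): locker 3 is available, opened with probability 5/7; weight (1/3)·(5/7) = 5/21.
If it is in locker 3 (prior 1/3): the attendant opened locker 3, so this case is ruled out; weight (1/3)·0 = 0.
The weights sum to 4/7.
So P(the prize voucher in locker 1 | the attendant opened locker 3) = (1/3) / (4/7) = 7/12.

7/12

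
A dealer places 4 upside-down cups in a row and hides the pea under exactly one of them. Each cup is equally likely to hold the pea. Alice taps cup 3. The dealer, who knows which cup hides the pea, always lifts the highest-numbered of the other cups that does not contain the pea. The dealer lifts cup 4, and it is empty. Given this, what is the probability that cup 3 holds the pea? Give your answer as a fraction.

1/3

Apply Bayes' rule, conditioning on where the pea actually is.
If it is under any of cups 1, 2, and 3 (prior 1/4 each): cup 4 is the highest-numbered option available, probability 1; weight (1/4)·1 = 1/4 each.
If it is under cup 4 (prior 1/4): the dealer opened cup 4, so this case is ruled out; weight (1/4)·0 = 0.
The weights sum to 3/4.
So P(the pea under cup 3 | the dealer opened cup 4) = (1/4) / (3/4) = 1/3.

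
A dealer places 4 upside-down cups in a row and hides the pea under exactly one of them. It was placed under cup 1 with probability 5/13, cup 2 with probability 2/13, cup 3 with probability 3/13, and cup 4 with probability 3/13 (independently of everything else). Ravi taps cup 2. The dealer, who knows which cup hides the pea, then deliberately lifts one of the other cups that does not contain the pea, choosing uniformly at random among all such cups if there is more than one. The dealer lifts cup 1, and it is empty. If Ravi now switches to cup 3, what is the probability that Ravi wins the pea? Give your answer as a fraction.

9/22

Condition on the true location of the pea.
If it is under cup 1 (prior 5/13): the dealer opened cup 1, so this case is ruled out; weight (5/13)·0 = 0.
If it is under cup 2 (prior 2/13): the dealer has 3 equally likely choices, so probability 1/3; weight (2/13)·(1/3) = 2/39.
If it is under either of cups 3 and 4 (prior 3/13 each): the dealer has 2 equally likely choices, so probability 1/2; weight (3/13)·(1/2) = 3/26 each.
The weights sum to 11/39.
So P(the pea under cup 3 | the dealer opened cup 1) = (3/26) / (11/39) = 9/22.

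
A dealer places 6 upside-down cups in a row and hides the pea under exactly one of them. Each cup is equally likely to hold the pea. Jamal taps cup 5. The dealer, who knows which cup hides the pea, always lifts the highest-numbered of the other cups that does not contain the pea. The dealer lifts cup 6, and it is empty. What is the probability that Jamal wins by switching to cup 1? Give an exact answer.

Consider each possible location of the pea in turn.
If it is under any of cups 1, 2, 3, 4, and 5 (prior 1/6 each): cup 6 is the highest-numbered option available, probability 1; weight (1/6)·1 = 1/6 each.
If it is under cup 6 (prior 1/6): the dealer opened cup 6, so this case is ruled out; weight (1/6)·0 = 0.
The weights sum to 5/6.
So P(the pea under cup 1 | the dealer opened cup 6) = (1/6) / (5/6) = 1/5.

1/5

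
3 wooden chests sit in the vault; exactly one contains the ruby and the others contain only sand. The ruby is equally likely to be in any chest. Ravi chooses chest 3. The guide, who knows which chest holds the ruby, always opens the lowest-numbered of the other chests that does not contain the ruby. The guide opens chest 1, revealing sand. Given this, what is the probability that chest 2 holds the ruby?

Apply Bayes' rule, conditioning on where the ruby actually is.
If it is in chest 1 (prior 1/3): the guide opened chest 1, so this case is ruled out; weight (1/3)·0 = 0.
If it is in either of chests 2 and 3 (prior 1/3 each): chest 1 is the lowest-numbered option available, probability 1; weight (1/3)·1 = 1/3 each.
The weights sum to 2/3.
So P(the ruby in chest 2 | the guide opened chest 1) = (1/3) / (2/3) = 1/2.

1/2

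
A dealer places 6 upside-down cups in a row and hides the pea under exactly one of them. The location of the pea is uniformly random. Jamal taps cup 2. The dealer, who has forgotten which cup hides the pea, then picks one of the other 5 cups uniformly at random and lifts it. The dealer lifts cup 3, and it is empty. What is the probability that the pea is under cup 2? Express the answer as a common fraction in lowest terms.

1/5

Consider each possible location of the pea in turn.
If it is under any of cups 1, 2, 4, 5, and 6 (prior 1/6 each): the dealer picks cup 3 with probability 1/5 regardless, and it is not the prize; weight (1/6)·(1/5) = 1/30 each.
If it is under cup 3 (prior 1/6): the dealer opened cup 3, so this case is ruled out; weight (1/6)·0 = 0.
The weights sum to 1/6.
So P(the pea under cup 2 | the dealer opened cup 3) = (1/30) / (1/6) = 1/5.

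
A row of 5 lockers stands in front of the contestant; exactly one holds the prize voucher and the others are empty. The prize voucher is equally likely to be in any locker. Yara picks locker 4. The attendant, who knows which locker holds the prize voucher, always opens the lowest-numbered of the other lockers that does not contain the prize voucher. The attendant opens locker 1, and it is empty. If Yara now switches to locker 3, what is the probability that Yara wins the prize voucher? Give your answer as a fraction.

1/4

Consider each possible location of the prize voucher in turn.
If it is in locker 1 (prior 1/5): the attendant opened locker 1, so this case is ruled out; weight (1/5)·0 = 0.
If it is in any of lockers 2, 3, 4, and 5 (prior 1/5 each): locker 1 is the lowest-numbered option available, probability 1; weight (1/5)·1 = 1/5 each.
The weights sum to 4/5.
So P(the prize voucher in locker 3 | the attendant opened locker 1) = (1/5) / (4/5) = 1/4.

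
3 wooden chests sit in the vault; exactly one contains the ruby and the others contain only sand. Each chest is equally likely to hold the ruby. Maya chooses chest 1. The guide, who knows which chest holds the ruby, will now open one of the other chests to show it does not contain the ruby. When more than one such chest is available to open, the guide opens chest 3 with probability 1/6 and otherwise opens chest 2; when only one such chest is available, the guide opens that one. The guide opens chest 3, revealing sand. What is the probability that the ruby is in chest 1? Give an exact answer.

1/7

Apply Bayes' rule, conditioning on where the ruby actually is.
If it is in chest 1 (prior 1/3): chest 3 is available, opened with probability 1/6; weight (1/3)·(1/6) = 1/18.
If it is in chest 2 (prior 1/3): only chest 3 is available, probability 1; weight (1/3)·1 = 1/3.
If it is in chest 3 (prior 1/3): the guide opened chest 3, so this case is ruled out; weight (1/3)·0 = 0.
The weights sum to 7/18.
So P(the ruby in chest 1 | the guide opened chest 3) = (1/18) / (7/18) = 1/7.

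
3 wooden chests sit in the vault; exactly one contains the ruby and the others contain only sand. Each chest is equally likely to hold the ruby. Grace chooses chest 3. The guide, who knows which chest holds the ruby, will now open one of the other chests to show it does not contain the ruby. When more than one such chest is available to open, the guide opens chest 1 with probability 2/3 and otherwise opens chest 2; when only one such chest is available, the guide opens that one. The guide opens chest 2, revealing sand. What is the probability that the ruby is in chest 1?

Apply Bayes' rule, conditioning on where the ruby actually is.
If it is in chest 1 (prior 1/3): only chest 2 is available, probability 1; weight (1/3)·1 = 1/3.
If it is in chest 2 (prior 1/3): the guide opened chest 2, so this case is ruled out; weight (1/3)·0 = 0.
If it is in chest 3 (prior 1/3): chest 1 is available but not opened, probability 1/3; weight (1/3)·(1/3) = 1/9.
The weights sum to 4/9.
So P(the ruby in chest 1 | the guide opened chest 2) = (1/3) / (4/9) = 3/4.

3/4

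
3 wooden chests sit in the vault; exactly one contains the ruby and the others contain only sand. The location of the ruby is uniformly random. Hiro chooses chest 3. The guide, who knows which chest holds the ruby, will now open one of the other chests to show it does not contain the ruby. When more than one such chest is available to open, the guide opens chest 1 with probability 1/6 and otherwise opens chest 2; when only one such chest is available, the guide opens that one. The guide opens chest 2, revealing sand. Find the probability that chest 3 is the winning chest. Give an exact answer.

Apply Bayes' rule, conditioning on where the ruby actually is.
If it is in chest 1 (prior 1/3): only chest 2 is available, probability 1; weight (1/3)·1 = 1/3.
If it is in chest 2 (prior 1/3): the guide opened chest 2, so this case is ruled out; weight (1/3)·0 = 0.
If it is in chest 3 (prior 1/3): chest 1 is available but not opened, probability 5/6; weight (1/3)·(5/6) = 5/18.
The weights sum to 11/18.
So P(the ruby in chest 3 | the guide opened chest 2) = (5/18) / (11/18) = 5/11.

5/11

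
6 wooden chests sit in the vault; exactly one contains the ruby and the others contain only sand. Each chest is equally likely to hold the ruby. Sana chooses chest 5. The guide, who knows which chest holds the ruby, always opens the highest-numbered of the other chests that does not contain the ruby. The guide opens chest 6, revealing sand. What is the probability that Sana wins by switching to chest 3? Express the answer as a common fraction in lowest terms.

1/5

Consider each possible location of the ruby in turn.
If it is in any of chests 1, 2, 3, 4, and 5 (prior 1/6 each): chest 6 is the highest-numbered option available, probability 1; weight (1/6)·1 = 1/6 each.
If it is in chest 6 (prior 1/6): the guide opened chest 6, so this case is ruled out; weight (1/6)·0 = 0.
The weights sum to 5/6.
So P(the ruby in chest 3 | the guide opened chest 6) = (1/6) / (5/6) = 1/5.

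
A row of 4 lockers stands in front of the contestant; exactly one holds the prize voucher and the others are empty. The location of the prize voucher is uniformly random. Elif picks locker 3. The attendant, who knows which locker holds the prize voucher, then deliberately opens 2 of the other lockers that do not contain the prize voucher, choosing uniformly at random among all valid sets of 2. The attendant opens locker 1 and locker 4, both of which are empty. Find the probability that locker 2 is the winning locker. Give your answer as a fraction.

Consider each possible location of the prize voucher in turn.
If it is in either of lockers 1 and 4 (prior 1/4 each): that locker was opened and seen not to hold the prize — ruled out; weight (1/4)·0 = 0 each.
If it is in locker 2 (prior 1/4): the attendant has no choice, probability 1; weight (1/4)·1 = 1/4.
If it is in locker 3 (prior 1/4): the attendant has 3 equally likely choices, so probability 1/3; weight (1/4)·(1/3) = 1/12.
The weights sum to 1/3.
So P(the prize voucher in locker 2 | the attendant opened locker 1 and locker 4) = (1/4) / (1/3) = 3/4.

3/4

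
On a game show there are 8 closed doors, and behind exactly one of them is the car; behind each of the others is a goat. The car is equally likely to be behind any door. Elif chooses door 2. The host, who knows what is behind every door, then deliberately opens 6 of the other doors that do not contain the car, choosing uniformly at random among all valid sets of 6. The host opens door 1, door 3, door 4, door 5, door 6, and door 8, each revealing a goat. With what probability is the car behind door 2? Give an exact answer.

1/8

Apply Bayes' rule, conditioning on where the car actually is.
If it is behind any of doors 1, 3, 4, 5, 6, and 8 (prior 1/8 each): that door was opened and seen not to hold the prize — ruled out; weight (1/8)·0 = 0 each.
If it is behind door 2 (prior 1/8): the host has 7 equally likely choices, so probability 1/7; weight (1/8)·(1/7) = 1/56.
If it is behind door 7 (prior 1/8): the host has no choice, probability 1; weight (1/8)·1 = 1/8.
The weights sum to 1/7.
So P(the car behind door 2 | the host opened door 1, door 3, door 4, door 5, door 6, and door 8) = (1/56) / (1/7) = 1/8.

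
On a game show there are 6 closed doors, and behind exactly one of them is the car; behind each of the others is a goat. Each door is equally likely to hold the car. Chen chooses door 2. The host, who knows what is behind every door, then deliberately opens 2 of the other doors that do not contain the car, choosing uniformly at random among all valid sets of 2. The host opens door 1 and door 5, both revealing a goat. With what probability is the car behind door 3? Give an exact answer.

5/18

Consider each possible location of the car in turn.
If it is behind either of doors 1 and 5 (prior 1/6 each): that door was opened and seen not to hold the prize — ruled out; weight (1/6)·0 = 0 each.
If it is behind door 2 (prior 1/6): the host has 10 equally likely choices, so probability 1/10; weight (1/6)·(1/10) = 1/60.
If it is behind any of doors 3, 4, and 6 (prior 1/6 each): the host has 6 equally likely choices, so probability 1/6; weight (1/6)·(1/6) = 1/36 each.
The weights sum to 1/10.
So P(the car behind door 3 | the host opened door 1 and door 5) = (1/36) / (1/10) = 5/18.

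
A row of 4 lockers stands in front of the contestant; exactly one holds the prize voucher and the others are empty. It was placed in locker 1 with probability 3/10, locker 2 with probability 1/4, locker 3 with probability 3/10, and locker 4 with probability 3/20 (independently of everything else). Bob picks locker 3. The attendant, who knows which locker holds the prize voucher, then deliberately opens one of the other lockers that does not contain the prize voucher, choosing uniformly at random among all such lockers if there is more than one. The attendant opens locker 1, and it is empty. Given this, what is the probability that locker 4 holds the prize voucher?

Apply Bayes' rule, conditioning on where the prize voucher actually is.
If it is in locker 1 (prior 3/10): the attendant opened locker 1, so this case is ruled out; weight (3/10)·0 = 0.
If it is in locker 2 (prior 1/4): the attendant has 2 equally likely choices, so probability 1/2; weight (1/4)·(1/2) = 1/8.
If it is in locker 3 (prior 3/10): the attendant has 3 equally likely choices, so probability 1/3; weight (3/10)·(1/3) = 1/10.
If it is in locker 4 (prior 3/20): the attendant has 2 equally likely choices, so probability 1/2; weight (3/20)·(1/2) = 3/40.
The weights sum to 3/10.
So P(the prize voucher in locker 4 | the attendant opened locker 1) = (3/40) / (3/10) = 1/4.

1/4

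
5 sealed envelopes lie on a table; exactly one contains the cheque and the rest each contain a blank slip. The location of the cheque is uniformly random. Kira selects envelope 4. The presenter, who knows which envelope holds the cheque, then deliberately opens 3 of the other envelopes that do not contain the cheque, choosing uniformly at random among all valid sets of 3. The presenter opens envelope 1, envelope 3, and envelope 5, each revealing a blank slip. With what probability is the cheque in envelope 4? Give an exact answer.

Consider each possible location of the cheque in turn.
If it is in any of envelopes 1, 3, and 5 (prior 1/5 each): that envelope was opened and seen not to hold the prize — ruled out; weight (1/5)·0 = 0 each.
If it is in envelope 2 (prior 1/5): the presenter has no choice, probability 1; weight (1/5)·1 = 1/5.
If it is in envelope 4 (prior 1/5): the presenter has 4 equally likely choices, so probability 1/4; weight (1/5)·(1/4) = 1/20.
The weights sum to 1/4.
So P(the cheque in envelope 4 | the presenter opened envelope 1, envelope 3, and envelope 5) = (1/20) / (1/4) = 1/5.

1/5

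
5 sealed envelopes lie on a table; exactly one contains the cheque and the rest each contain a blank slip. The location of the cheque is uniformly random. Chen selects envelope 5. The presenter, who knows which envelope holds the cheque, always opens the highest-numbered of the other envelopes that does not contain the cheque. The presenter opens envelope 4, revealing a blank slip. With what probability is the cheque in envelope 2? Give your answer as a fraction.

Condition on the true location of the cheque.
If it is in any of envelopes 1, 2, 3, and 5 (prior 1/5 each): envelope 4 is the highest-numbered option available, probability 1; weight (1/5)·1 = 1/5 each.
If it is in envelope 4 (prior 1/5): the presenter opened envelope 4, so this case is ruled out; weight (1/5)·0 = 0.
The weights sum to 4/5.
So P(the cheque in envelope 2 | the presenter opened envelope 4) = (1/5) / (4/5) = 1/4.

1/4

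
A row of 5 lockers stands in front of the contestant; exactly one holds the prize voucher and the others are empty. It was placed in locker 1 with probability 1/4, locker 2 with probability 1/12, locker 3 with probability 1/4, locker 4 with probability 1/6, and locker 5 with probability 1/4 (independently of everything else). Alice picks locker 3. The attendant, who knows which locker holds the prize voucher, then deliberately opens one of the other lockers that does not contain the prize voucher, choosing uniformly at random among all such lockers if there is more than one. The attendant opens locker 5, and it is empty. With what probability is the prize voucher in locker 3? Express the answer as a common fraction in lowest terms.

3/11

Consider each possible location of the prize voucher in turn.
If it is in locker 1 (prior 1/4): the attendant has 3 equally likely choices, so probability 1/3; weight (1/4)·(1/3) = 1/12.
If it is in locker 2 (prior 1/12): the attendant has 3 equally likely choices, so probability 1/3; weight (1/12)·(1/3) = 1/36.
If it is in locker 3 (prior 1/4): the attendant has 4 equally likely choices, so probability 1/4; weight (1/4)·(1/4) = 1/16.
If it is in locker 4 (prior 1/6): the attendant has 3 equally likely choices, so probability 1/3; weight (1/6)·(1/3) = 1/18.
If it is in locker 5 (prior 1/4): the attendant opened locker 5, so this case is ruled out; weight (1/4)·0 = 0.
The weights sum to 11/48.
So P(the prize voucher in locker 3 | the attendant opened locker 5) = (1/16) / (11/48) = 3/11.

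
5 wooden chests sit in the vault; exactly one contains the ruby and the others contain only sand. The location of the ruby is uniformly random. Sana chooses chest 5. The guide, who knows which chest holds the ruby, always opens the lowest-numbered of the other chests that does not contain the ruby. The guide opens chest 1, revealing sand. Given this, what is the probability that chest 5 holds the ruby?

Condition on the true location of the ruby.
If it is in chest 1 (prior 1/5): the guide opened chest 1, so this case is ruled out; weight (1/5)·0 = 0.
If it is in any of chests 2, 3, 4, and 5 (prior 1/5 each): chest 1 is the lowest-numbered option available, probability 1; weight (1/5)·1 = 1/5 each.
The weights sum to 4/5.
So P(the ruby in chest 5 | the guide opened chest 1) = (1/5) / (4/5) = 1/4.

1/4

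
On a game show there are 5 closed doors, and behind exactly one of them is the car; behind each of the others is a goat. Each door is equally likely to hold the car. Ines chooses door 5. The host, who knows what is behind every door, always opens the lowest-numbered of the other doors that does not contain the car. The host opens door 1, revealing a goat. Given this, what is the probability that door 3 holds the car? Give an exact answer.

Consider each possible location of the car in turn.
If it is behind door 1 (prior 1/5): the host opened door 1, so this case is ruled out; weight (1/5)·0 = 0.
If it is behind any of doors 2, 3, 4, and 5 (prior 1/5 each): door 1 is the lowest-numbered option available, probability 1; weight (1/5)·1 = 1/5 each.
The weights sum to 4/5.
So P(the car behind door 3 | the host opened door 1) = (1/5) / (4/5) = 1/4.

1/4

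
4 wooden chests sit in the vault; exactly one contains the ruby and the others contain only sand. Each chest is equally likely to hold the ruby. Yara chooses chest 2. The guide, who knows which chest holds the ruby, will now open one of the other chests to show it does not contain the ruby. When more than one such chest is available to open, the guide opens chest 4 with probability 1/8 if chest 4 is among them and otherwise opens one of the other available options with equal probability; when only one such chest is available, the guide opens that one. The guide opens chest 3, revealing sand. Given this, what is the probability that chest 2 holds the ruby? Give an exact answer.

Condition on the true location of the ruby.
If it is in chest 1 (prior 1/4): chest 4 is available but not opened, probability 7/8; weight (1/4)·(7/8) = 7/32.
If it is in chest 2 (prior 1/4): chest 4 is available but not opened; chest 3 gets probability (1 − 1/8)/2 = 7/16; weight (1/4)·(7/16) = 7/64.
If it is in chest 3 (prior 1/4): the guide opened chest 3, so this case is ruled out; weight (1/4)·0 = 0.
If it is in chest 4 (prior 1/4): chest 4 holds the prize so is unavailable; the guide chooses uniformly among the 2 others, probability 1/2; weight (1/4)·(1/2) = 1/8.
The weights sum to 29/64.
So P(the ruby in chest 2 | the guide opened chest 3) = (7/64) / (29/64) = 7/29.

7/29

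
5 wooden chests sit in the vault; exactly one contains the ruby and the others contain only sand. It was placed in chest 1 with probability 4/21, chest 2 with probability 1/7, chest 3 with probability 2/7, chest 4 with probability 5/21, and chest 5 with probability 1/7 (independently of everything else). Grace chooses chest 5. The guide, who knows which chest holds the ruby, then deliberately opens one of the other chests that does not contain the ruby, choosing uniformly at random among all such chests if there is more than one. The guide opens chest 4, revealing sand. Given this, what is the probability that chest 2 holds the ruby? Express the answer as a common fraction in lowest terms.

Apply Bayes' rule, conditioning on where the ruby actually is.
If it is in chest 1 (prior 4/21): the guide has 3 equally likely choices, so probability 1/3; weight (4/21)·(1/3) = 4/63.
If it is in chest 2 (prior 1/7): the guide has 3 equally likely choices, so probability 1/3; weight (1/7)·(1/3) = 1/21.
If it is in chest 3 (prior 2/7): the guide has 3 equally likely choices, so probability 1/3; weight (2/7)·(1/3) = 2/21.
If it is in chest 4 (prior 5/21): the guide opened chest 4, so this case is ruled out; weight (5/21)·0 = 0.
If it is in chest 5 (prior 1/7): the guide has 4 equally likely choices, so probability 1/4; weight (1/7)·(1/4) = 1/28.
The weights sum to 61/252.
So P(the ruby in chest 2 | the guide opened chest 4) = (1/21) / (61/252) = 12/61.

12/61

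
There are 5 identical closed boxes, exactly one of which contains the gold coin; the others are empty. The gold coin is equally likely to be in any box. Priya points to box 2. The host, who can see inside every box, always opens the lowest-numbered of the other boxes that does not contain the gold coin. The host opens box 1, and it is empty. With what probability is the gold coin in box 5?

1/4

Consider each possible location of the gold coin in turn.
If it is in box 1 (prior 1/5): the host opened box 1, so this case is ruled out; weight (1/5)·0 = 0.
If it is in any of boxes 2, 3, 4, and 5 (prior 1/5 each): box 1 is the lowest-numbered option available, probability 1; weight (1/5)·1 = 1/5 each.
The weights sum to 4/5.
So P(the gold coin in box 5 | the host opened box 1) = (1/5) / (4/5) = 1/4.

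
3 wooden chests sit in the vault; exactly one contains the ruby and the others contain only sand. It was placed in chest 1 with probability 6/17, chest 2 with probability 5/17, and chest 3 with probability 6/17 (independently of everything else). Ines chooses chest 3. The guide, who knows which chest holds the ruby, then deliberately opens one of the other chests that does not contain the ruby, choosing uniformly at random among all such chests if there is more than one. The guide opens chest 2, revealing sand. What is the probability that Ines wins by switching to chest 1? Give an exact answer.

Consider each possible location of the ruby in turn.
If it is in chest 1 (prior 6/17): the guide has no choice, probability 1; weight (6/17)·1 = 6/17.
If it is in chest 2 (prior 5/17): the guide opened chest 2, so this case is ruled out; weight (5/17)·0 = 0.
If it is in chest 3 (prior 6/17): the guide has 2 equally likely choices, so probability 1/2; weight (6/17)·(1/2) = 3/17.
The weights sum to 9/17.
So P(the ruby in chest 1 | the guide opened chest 2) = (6/17) / (9/17) = 2/3.

2/3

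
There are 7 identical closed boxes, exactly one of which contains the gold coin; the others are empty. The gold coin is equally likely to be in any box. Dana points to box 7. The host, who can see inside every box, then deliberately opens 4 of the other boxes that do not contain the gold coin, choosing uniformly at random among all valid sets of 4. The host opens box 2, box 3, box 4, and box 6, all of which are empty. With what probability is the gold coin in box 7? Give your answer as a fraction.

Consider each possible location of the gold coin in turn.
If it is in either of boxes 1 and 5 (prior 1/7 each): the host has 5 equally likely choices, so probability 1/5; weight (1/7)·(1/5) = 1/35 each.
If it is in any of boxes 2, 3, 4, and 6 (prior 1/7 each): that box was opened and seen not to hold the prize — ruled out; weight (1/7)·0 = 0 each.
If it is in box 7 (prior 1/7): the host has 15 equally likely choices, so probability 1/15; weight (1/7)·(1/15) = 1/105.
The weights sum to 1/15.
So P(the gold coin in box 7 | the host opened box 2, box 3, box 4, and box 6) = (1/105) / (1/15) = 1/7.

1/7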